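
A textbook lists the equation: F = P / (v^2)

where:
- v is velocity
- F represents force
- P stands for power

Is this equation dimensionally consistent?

No

v (velocity) has dimensions [L T^-1].
F (force) has dimensions [L M T^-2].
P (power) has dimensions [L^2 M T^-3].

Left side: [L M T^-2]
Right side: [M T^-1]

The two sides have different dimensions, so the equation is NOT dimensionally consistent.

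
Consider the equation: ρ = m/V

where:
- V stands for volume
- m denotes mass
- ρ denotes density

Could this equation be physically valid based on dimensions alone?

Yes

V (volume) has dimensions [L^3].
m (mass) has dimensions [M].
ρ (density) has dimensions [L^-3 M].

Left side: [L^-3 M]
Right side: [L^-3 M]

Both sides have the same dimensions, so the equation is dimensionally consistent.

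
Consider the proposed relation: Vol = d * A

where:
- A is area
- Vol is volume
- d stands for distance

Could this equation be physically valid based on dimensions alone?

Yes

A (area) has dimensions [L^2].
Vol (volume) has dimensions [L^3].
d (distance) has dimensions [L].

Left side: [L^3]
Right side: [L^3]

Both sides have the same dimensions, so the equation is dimensionally consistent.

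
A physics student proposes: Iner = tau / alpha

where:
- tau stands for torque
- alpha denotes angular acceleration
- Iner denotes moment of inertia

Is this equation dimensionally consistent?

Yes

tau (torque) has dimensions [L^2 M T^-2].
alpha (angular acceleration) has dimensions [T^-2].
Iner (moment of inertia) has dimensions [L^2 M].

Left side: [L^2 M]
Right side: [L^2 M]

Both sides have the same dimensions, so the equation is dimensionally consistent.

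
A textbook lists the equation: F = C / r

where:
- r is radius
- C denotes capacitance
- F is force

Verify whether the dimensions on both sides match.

No

r (radius) has dimensions [L].
C (capacitance) has dimensions [I^2 L^-2 M^-1 T^4].
F (force) has dimensions [L M T^-2].

Left side: [L M T^-2]
Right side: [I^2 L^-3 M^-1 T^4]

The two sides have different dimensions, so the equation is NOT dimensionally consistent.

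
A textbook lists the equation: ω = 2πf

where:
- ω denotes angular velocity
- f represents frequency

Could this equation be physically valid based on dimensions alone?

Yes

ω (angular velocity) has dimensions [T^-1].
f (frequency) has dimensions [T^-1].

Left side: [T^-1]
Right side: [T^-1]

Both sides have the same dimensions, so the equation is dimensionally consistent.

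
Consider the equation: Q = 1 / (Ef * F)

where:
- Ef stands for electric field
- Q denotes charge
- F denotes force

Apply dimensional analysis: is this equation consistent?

No

Ef (electric field) has dimensions [I^-1 L M T^-3].
Q (charge) has dimensions [I T].
F (force) has dimensions [L M T^-2].

Left side: [I T]
Right side: [I L^-2 M^-2 T^5]

The two sides have different dimensions, so the equation is NOT dimensionally consistent.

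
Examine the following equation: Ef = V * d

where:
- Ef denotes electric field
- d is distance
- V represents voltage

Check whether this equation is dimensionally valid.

No

Ef (electric field) has dimensions [I^-1 L M T^-3].
d (distance) has dimensions [L].
V (voltage) has dimensions [I^-1 L^2 M T^-3].

Left side: [I^-1 L M T^-3]
Right side: [I^-1 L^3 M T^-3]

The two sides have different dimensions, so the equation is NOT dimensionally consistent.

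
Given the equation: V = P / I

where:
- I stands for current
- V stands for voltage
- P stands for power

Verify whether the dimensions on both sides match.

Yes

I (current) has dimensions [I].
V (voltage) has dimensions [I^-1 L^2 M T^-3].
P (power) has dimensions [L^2 M T^-3].

Left side: [I^-1 L^2 M T^-3]
Right side: [I^-1 L^2 M T^-3]

Both sides have the same dimensions, so the equation is dimensionally consistent.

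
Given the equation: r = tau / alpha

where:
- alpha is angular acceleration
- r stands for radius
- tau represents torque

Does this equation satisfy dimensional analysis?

No

alpha (angular acceleration) has dimensions [T^-2].
r (radius) has dimensions [L].
tau (torque) has dimensions [L^2 M T^-2].

Left side: [L]
Right side: [L^2 M]

The two sides have different dimensions, so the equation is NOT dimensionally consistent.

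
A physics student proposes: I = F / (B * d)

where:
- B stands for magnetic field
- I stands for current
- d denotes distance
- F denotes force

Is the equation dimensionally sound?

Yes

B (magnetic field) has dimensions [I^-1 M T^-2].
I (current) has dimensions [I].
d (distance) has dimensions [L].
F (force) has dimensions [L M T^-2].

Left side: [I]
Right side: [I]

Both sides have the same dimensions, so the equation is dimensionally consistent.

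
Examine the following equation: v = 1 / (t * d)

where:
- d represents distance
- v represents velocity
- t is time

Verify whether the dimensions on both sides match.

No

d (distance) has dimensions [L].
v (velocity) has dimensions [L T^-1].
t (time) has dimensions [T].

Left side: [L T^-1]
Right side: [L^-1 T^-1]

The two sides have different dimensions, so the equation is NOT dimensionally consistent.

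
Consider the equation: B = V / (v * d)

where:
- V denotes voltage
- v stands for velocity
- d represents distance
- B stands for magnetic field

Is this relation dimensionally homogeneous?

Yes

V (voltage) has dimensions [I^-1 L^2 M T^-3].
v (velocity) has dimensions [L T^-1].
d (distance) has dimensions [L].
B (magnetic field) has dimensions [I^-1 M T^-2].

Left side: [I^-1 M T^-2]
Right side: [I^-1 M T^-2]

Both sides have the same dimensions, so the equation is dimensionally consistent.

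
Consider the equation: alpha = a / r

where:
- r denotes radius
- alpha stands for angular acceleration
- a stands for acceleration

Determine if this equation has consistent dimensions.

Yes

r (radius) has dimensions [L].
alpha (angular acceleration) has dimensions [T^-2].
a (acceleration) has dimensions [L T^-2].

Left side: [T^-2]
Right side: [T^-2]

Both sides have the same dimensions, so the equation is dimensionally consistent.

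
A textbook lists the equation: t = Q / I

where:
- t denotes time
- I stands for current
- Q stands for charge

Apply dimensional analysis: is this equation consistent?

Yes

t (time) has dimensions [T].
I (current) has dimensions [I].
Q (charge) has dimensions [I T].

Left side: [T]
Right side: [T]

Both sides have the same dimensions, so the equation is dimensionally consistent.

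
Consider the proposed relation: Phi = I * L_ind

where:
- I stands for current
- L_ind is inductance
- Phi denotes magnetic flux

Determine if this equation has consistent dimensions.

Yes

I (current) has dimensions [I].
L_ind (inductance) has dimensions [I^-2 L^2 M T^-2].
Phi (magnetic flux) has dimensions [I^-1 L^2 M T^-2].

Left side: [I^-1 L^2 M T^-2]
Right side: [I^-1 L^2 M T^-2]

Both sides have the same dimensions, so the equation is dimensionally consistent.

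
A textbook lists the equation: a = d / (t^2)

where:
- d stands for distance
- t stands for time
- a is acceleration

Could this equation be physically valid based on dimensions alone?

Yes

d (distance) has dimensions [L].
t (time) has dimensions [T].
a (acceleration) has dimensions [L T^-2].

Left side: [L T^-2]
Right side: [L T^-2]

Both sides have the same dimensions, so the equation is dimensionally consistent.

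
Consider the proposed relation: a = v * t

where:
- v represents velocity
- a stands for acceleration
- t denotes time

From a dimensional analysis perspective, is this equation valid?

No

v (velocity) has dimensions [L T^-1].
a (acceleration) has dimensions [L T^-2].
t (time) has dimensions [T].

Left side: [L T^-2]
Right side: [L]

The two sides have different dimensions, so the equation is NOT dimensionally consistent.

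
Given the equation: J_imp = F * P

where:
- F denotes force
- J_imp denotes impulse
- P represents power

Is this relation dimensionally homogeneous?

No

F (force) has dimensions [L M T^-2].
J_imp (impulse) has dimensions [L M T^-1].
P (power) has dimensions [L^2 M T^-3].

Left side: [L M T^-1]
Right side: [L^3 M^2 T^-5]

The two sides have different dimensions, so the equation is NOT dimensionally consistent.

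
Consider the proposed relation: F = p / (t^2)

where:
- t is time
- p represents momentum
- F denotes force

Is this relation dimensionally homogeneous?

No

t (time) has dimensions [T].
p (momentum) has dimensions [L M T^-1].
F (force) has dimensions [L M T^-2].

Left side: [L M T^-2]
Right side: [L M T^-3]

The two sides have different dimensions, so the equation is NOT dimensionally consistent.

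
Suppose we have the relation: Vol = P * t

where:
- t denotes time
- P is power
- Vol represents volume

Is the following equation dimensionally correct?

No

t (time) has dimensions [T].
P (power) has dimensions [L^2 M T^-3].
Vol (volume) has dimensions [L^3].

Left side: [L^3]
Right side: [L^2 M T^-2]

The two sides have different dimensions, so the equation is NOT dimensionally consistent.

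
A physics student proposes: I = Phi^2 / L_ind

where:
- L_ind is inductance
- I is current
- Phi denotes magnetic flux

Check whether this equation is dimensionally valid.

No

L_ind (inductance) has dimensions [I^-2 L^2 M T^-2].
I (current) has dimensions [I].
Phi (magnetic flux) has dimensions [I^-1 L^2 M T^-2].

Left side: [I]
Right side: [L^2 M T^-2]

The two sides have different dimensions, so the equation is NOT dimensionally consistent.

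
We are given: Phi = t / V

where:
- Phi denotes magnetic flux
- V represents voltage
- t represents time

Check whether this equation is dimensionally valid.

No

Phi (magnetic flux) has dimensions [I^-1 L^2 M T^-2].
V (voltage) has dimensions [I^-1 L^2 M T^-3].
t (time) has dimensions [T].

Left side: [I^-1 L^2 M T^-2]
Right side: [I L^-2 M^-1 T^4]

The two sides have different dimensions, so the equation is NOT dimensionally consistent.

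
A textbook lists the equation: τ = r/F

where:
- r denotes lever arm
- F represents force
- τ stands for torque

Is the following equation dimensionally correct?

No

r (lever arm) has dimensions [L].
F (force) has dimensions [L M T^-2].
τ (torque) has dimensions [L^2 M T^-2].

Left side: [L^2 M T^-2]
Right side: [M^-1 T^2]

The two sides have different dimensions, so the equation is NOT dimensionally consistent.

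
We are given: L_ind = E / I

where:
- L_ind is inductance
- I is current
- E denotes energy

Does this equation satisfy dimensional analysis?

No

L_ind (inductance) has dimensions [I^-2 L^2 M T^-2].
I (current) has dimensions [I].
E (energy) has dimensions [L^2 M T^-2].

Left side: [I^-2 L^2 M T^-2]
Right side: [I^-1 L^2 M T^-2]

The two sides have different dimensions, so the equation is NOT dimensionally consistent.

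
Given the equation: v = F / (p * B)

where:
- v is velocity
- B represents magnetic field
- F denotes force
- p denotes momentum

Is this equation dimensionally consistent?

No

v (velocity) has dimensions [L T^-1].
B (magnetic field) has dimensions [I^-1 M T^-2].
F (force) has dimensions [L M T^-2].
p (momentum) has dimensions [L M T^-1].

Left side: [L T^-1]
Right side: [I M^-1 T]

The two sides have different dimensions, so the equation is NOT dimensionally consistent.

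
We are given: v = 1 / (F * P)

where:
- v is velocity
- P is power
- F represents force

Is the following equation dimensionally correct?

No

v (velocity) has dimensions [L T^-1].
P (power) has dimensions [L^2 M T^-3].
F (force) has dimensions [L M T^-2].

Left side: [L T^-1]
Right side: [L^-3 M^-2 T^5]

The two sides have different dimensions, so the equation is NOT dimensionally consistent.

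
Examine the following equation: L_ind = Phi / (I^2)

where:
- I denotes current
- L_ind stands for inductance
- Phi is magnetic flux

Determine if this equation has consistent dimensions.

No

I (current) has dimensions [I].
L_ind (inductance) has dimensions [I^-2 L^2 M T^-2].
Phi (magnetic flux) has dimensions [I^-1 L^2 M T^-2].

Left side: [I^-2 L^2 M T^-2]
Right side: [I^-3 L^2 M T^-2]

The two sides have different dimensions, so the equation is NOT dimensionally consistent.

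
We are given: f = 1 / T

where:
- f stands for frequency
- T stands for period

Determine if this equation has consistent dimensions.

Yes

f (frequency) has dimensions [T^-1].
T (period) has dimensions [T].

Left side: [T^-1]
Right side: [T^-1]

Both sides have the same dimensions, so the equation is dimensionally consistent.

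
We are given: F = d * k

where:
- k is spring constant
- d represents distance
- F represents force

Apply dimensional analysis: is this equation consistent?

Yes

k (spring constant) has dimensions [M T^-2].
d (distance) has dimensions [L].
F (force) has dimensions [L M T^-2].

Left side: [L M T^-2]
Right side: [L M T^-2]

Both sides have the same dimensions, so the equation is dimensionally consistent.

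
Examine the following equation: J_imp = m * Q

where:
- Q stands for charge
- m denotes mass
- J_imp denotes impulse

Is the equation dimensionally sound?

No

Q (charge) has dimensions [I T].
m (mass) has dimensions [M].
J_imp (impulse) has dimensions [L M T^-1].

Left side: [L M T^-1]
Right side: [I M T]

The two sides have different dimensions, so the equation is NOT dimensionally consistent.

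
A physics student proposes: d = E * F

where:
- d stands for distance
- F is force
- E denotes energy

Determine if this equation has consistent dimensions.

No

d (distance) has dimensions [L].
F (force) has dimensions [L M T^-2].
E (energy) has dimensions [L^2 M T^-2].

Left side: [L]
Right side: [L^3 M^2 T^-4]

The two sides have different dimensions, so the equation is NOT dimensionally consistent.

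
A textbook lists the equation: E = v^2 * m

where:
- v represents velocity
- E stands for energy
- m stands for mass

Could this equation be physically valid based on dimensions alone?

Yes

v (velocity) has dimensions [L T^-1].
E (energy) has dimensions [L^2 M T^-2].
m (mass) has dimensions [M].

Left side: [L^2 M T^-2]
Right side: [L^2 M T^-2]

Both sides have the same dimensions, so the equation is dimensionally consistent.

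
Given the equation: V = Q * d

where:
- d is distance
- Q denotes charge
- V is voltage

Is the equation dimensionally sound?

No

d (distance) has dimensions [L].
Q (charge) has dimensions [I T].
V (voltage) has dimensions [I^-1 L^2 M T^-3].

Left side: [I^-1 L^2 M T^-3]
Right side: [I L T]

The two sides have different dimensions, so the equation is NOT dimensionally consistent.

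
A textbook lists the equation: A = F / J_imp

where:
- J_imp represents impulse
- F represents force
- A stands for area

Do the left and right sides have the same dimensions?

No

J_imp (impulse) has dimensions [L M T^-1].
F (force) has dimensions [L M T^-2].
A (area) has dimensions [L^2].

Left side: [L^2]
Right side: [T^-1]

The two sides have different dimensions, so the equation is NOT dimensionally consistent.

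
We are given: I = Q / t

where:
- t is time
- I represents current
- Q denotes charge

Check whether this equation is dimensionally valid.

Yes

t (time) has dimensions [T].
I (current) has dimensions [I].
Q (charge) has dimensions [I T].

Left side: [I]
Right side: [I]

Both sides have the same dimensions, so the equation is dimensionally consistent.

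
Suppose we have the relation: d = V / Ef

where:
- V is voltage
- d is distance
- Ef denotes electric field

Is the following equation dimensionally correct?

Yes

V (voltage) has dimensions [I^-1 L^2 M T^-3].
d (distance) has dimensions [L].
Ef (electric field) has dimensions [I^-1 L M T^-3].

Left side: [L]
Right side: [L]

Both sides have the same dimensions, so the equation is dimensionally consistent.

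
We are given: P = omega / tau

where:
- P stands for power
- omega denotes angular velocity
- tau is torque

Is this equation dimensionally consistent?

No

P (power) has dimensions [L^2 M T^-3].
omega (angular velocity) has dimensions [T^-1].
tau (torque) has dimensions [L^2 M T^-2].

Left side: [L^2 M T^-3]
Right side: [L^-2 M^-1 T]

The two sides have different dimensions, so the equation is NOT dimensionally consistent.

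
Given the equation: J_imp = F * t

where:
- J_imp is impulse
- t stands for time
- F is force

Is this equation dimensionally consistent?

Yes

J_imp (impulse) has dimensions [L M T^-1].
t (time) has dimensions [T].
F (force) has dimensions [L M T^-2].

Left side: [L M T^-1]
Right side: [L M T^-1]

Both sides have the same dimensions, so the equation is dimensionally consistent.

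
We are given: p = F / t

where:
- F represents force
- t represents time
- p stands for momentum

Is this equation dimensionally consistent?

No

F (force) has dimensions [L M T^-2].
t (time) has dimensions [T].
p (momentum) has dimensions [L M T^-1].

Left side: [L M T^-1]
Right side: [L M T^-3]

The two sides have different dimensions, so the equation is NOT dimensionally consistent.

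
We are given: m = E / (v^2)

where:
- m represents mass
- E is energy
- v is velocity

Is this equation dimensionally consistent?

Yes

m (mass) has dimensions [M].
E (energy) has dimensions [L^2 M T^-2].
v (velocity) has dimensions [L T^-1].

Left side: [M]
Right side: [M]

Both sides have the same dimensions, so the equation is dimensionally consistent.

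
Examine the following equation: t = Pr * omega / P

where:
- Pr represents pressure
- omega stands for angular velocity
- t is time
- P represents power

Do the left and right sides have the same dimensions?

No

Pr (pressure) has dimensions [L^-1 M T^-2].
omega (angular velocity) has dimensions [T^-1].
t (time) has dimensions [T].
P (power) has dimensions [L^2 M T^-3].

Left side: [T]
Right side: [L^-3]

The two sides have different dimensions, so the equation is NOT dimensionally consistent.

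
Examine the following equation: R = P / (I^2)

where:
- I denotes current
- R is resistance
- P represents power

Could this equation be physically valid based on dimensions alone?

Yes

I (current) has dimensions [I].
R (resistance) has dimensions [I^-2 L^2 M T^-3].
P (power) has dimensions [L^2 M T^-3].

Left side: [I^-2 L^2 M T^-3]
Right side: [I^-2 L^2 M T^-3]

Both sides have the same dimensions, so the equation is dimensionally consistent.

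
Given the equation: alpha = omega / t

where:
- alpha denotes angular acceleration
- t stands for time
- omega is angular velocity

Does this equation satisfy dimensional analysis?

Yes

alpha (angular acceleration) has dimensions [T^-2].
t (time) has dimensions [T].
omega (angular velocity) has dimensions [T^-1].

Left side: [T^-2]
Right side: [T^-2]

Both sides have the same dimensions, so the equation is dimensionally consistent.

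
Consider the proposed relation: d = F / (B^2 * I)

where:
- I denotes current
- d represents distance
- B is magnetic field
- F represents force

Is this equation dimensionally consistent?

No

I (current) has dimensions [I].
d (distance) has dimensions [L].
B (magnetic field) has dimensions [I^-1 M T^-2].
F (force) has dimensions [L M T^-2].

Left side: [L]
Right side: [I L M^-1 T^2]

The two sides have different dimensions, so the equation is NOT dimensionally consistent.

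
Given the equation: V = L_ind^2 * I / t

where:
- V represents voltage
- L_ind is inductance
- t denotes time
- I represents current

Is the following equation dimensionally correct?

No

V (voltage) has dimensions [I^-1 L^2 M T^-3].
L_ind (inductance) has dimensions [I^-2 L^2 M T^-2].
t (time) has dimensions [T].
I (current) has dimensions [I].

Left side: [I^-1 L^2 M T^-3]
Right side: [I^-3 L^4 M^2 T^-5]

The two sides have different dimensions, so the equation is NOT dimensionally consistent.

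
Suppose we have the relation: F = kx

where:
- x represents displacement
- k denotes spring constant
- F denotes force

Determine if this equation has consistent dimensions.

Yes

x (displacement) has dimensions [L].
k (spring constant) has dimensions [M T^-2].
F (force) has dimensions [L M T^-2].

Left side: [L M T^-2]
Right side: [L M T^-2]

Both sides have the same dimensions, so the equation is dimensionally consistent.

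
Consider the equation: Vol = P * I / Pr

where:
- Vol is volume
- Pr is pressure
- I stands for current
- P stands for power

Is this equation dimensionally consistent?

No

Vol (volume) has dimensions [L^3].
Pr (pressure) has dimensions [L^-1 M T^-2].
I (current) has dimensions [I].
P (power) has dimensions [L^2 M T^-3].

Left side: [L^3]
Right side: [I L^3 T^-1]

The two sides have different dimensions, so the equation is NOT dimensionally consistent.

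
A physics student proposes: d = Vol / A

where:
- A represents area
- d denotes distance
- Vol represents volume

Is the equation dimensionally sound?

Yes

A (area) has dimensions [L^2].
d (distance) has dimensions [L].
Vol (volume) has dimensions [L^3].

Left side: [L]
Right side: [L]

Both sides have the same dimensions, so the equation is dimensionally consistent.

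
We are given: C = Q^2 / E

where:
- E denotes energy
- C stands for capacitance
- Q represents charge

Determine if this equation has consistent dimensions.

Yes

E (energy) has dimensions [L^2 M T^-2].
C (capacitance) has dimensions [I^2 L^-2 M^-1 T^4].
Q (charge) has dimensions [I T].

Left side: [I^2 L^-2 M^-1 T^4]
Right side: [I^2 L^-2 M^-1 T^4]

Both sides have the same dimensions, so the equation is dimensionally consistent.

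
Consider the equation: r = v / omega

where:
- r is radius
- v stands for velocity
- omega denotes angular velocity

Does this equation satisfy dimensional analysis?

Yes

r (radius) has dimensions [L].
v (velocity) has dimensions [L T^-1].
omega (angular velocity) has dimensions [T^-1].

Left side: [L]
Right side: [L]

Both sides have the same dimensions, so the equation is dimensionally consistent.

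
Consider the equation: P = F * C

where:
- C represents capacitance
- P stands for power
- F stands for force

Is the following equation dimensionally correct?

No

C (capacitance) has dimensions [I^2 L^-2 M^-1 T^4].
P (power) has dimensions [L^2 M T^-3].
F (force) has dimensions [L M T^-2].

Left side: [L^2 M T^-3]
Right side: [I^2 L^-1 T^2]

The two sides have different dimensions, so the equation is NOT dimensionally consistent.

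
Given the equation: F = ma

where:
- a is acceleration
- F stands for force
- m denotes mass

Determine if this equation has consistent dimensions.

Yes

a (acceleration) has dimensions [L T^-2].
F (force) has dimensions [L M T^-2].
m (mass) has dimensions [M].

Left side: [L M T^-2]
Right side: [L M T^-2]

Both sides have the same dimensions, so the equation is dimensionally consistent.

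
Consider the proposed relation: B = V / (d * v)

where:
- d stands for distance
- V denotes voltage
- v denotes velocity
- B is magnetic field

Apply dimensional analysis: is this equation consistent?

Yes

d (distance) has dimensions [L].
V (voltage) has dimensions [I^-1 L^2 M T^-3].
v (velocity) has dimensions [L T^-1].
B (magnetic field) has dimensions [I^-1 M T^-2].

Left side: [I^-1 M T^-2]
Right side: [I^-1 M T^-2]

Both sides have the same dimensions, so the equation is dimensionally consistent.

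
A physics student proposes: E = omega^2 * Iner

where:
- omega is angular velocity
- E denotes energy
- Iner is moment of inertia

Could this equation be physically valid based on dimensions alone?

Yes

omega (angular velocity) has dimensions [T^-1].
E (energy) has dimensions [L^2 M T^-2].
Iner (moment of inertia) has dimensions [L^2 M].

Left side: [L^2 M T^-2]
Right side: [L^2 M T^-2]

Both sides have the same dimensions, so the equation is dimensionally consistent.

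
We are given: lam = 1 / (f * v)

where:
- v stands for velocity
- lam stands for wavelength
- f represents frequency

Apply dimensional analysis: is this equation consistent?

No

v (velocity) has dimensions [L T^-1].
lam (wavelength) has dimensions [L].
f (frequency) has dimensions [T^-1].

Left side: [L]
Right side: [L^-1 T^2]

The two sides have different dimensions, so the equation is NOT dimensionally consistent.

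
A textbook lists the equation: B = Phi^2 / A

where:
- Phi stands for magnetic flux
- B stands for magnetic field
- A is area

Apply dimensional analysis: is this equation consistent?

No

Phi (magnetic flux) has dimensions [I^-1 L^2 M T^-2].
B (magnetic field) has dimensions [I^-1 M T^-2].
A (area) has dimensions [L^2].

Left side: [I^-1 M T^-2]
Right side: [I^-2 L^2 M^2 T^-4]

The two sides have different dimensions, so the equation is NOT dimensionally consistent.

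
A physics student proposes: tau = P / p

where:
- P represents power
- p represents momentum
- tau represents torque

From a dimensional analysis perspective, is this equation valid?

No

P (power) has dimensions [L^2 M T^-3].
p (momentum) has dimensions [L M T^-1].
tau (torque) has dimensions [L^2 M T^-2].

Left side: [L^2 M T^-2]
Right side: [L T^-2]

The two sides have different dimensions, so the equation is NOT dimensionally consistent.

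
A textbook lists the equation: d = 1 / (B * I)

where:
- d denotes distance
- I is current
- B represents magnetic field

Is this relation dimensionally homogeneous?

No

d (distance) has dimensions [L].
I (current) has dimensions [I].
B (magnetic field) has dimensions [I^-1 M T^-2].

Left side: [L]
Right side: [M^-1 T^2]

The two sides have different dimensions, so the equation is NOT dimensionally consistent.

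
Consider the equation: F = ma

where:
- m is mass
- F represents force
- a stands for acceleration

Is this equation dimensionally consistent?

Yes

m (mass) has dimensions [M].
F (force) has dimensions [L M T^-2].
a (acceleration) has dimensions [L T^-2].

Left side: [L M T^-2]
Right side: [L M T^-2]

Both sides have the same dimensions, so the equation is dimensionally consistent.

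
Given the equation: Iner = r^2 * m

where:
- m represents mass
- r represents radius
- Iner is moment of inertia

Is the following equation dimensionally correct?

Yes

m (mass) has dimensions [M].
r (radius) has dimensions [L].
Iner (moment of inertia) has dimensions [L^2 M].

Left side: [L^2 M]
Right side: [L^2 M]

Both sides have the same dimensions, so the equation is dimensionally consistent.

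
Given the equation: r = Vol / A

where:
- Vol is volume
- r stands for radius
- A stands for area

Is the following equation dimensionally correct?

Yes

Vol (volume) has dimensions [L^3].
r (radius) has dimensions [L].
A (area) has dimensions [L^2].

Left side: [L]
Right side: [L]

Both sides have the same dimensions, so the equation is dimensionally consistent.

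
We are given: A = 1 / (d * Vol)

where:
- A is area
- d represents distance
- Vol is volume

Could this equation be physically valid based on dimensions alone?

No

A (area) has dimensions [L^2].
d (distance) has dimensions [L].
Vol (volume) has dimensions [L^3].

Left side: [L^2]
Right side: [L^-4]

The two sides have different dimensions, so the equation is NOT dimensionally consistent.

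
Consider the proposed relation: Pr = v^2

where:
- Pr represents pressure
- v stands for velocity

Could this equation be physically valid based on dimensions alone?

No

Pr (pressure) has dimensions [L^-1 M T^-2].
v (velocity) has dimensions [L T^-1].

Left side: [L^-1 M T^-2]
Right side: [L^2 T^-2]

The two sides have different dimensions, so the equation is NOT dimensionally consistent.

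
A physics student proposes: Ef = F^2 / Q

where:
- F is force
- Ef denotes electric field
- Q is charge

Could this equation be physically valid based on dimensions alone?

No

F (force) has dimensions [L M T^-2].
Ef (electric field) has dimensions [I^-1 L M T^-3].
Q (charge) has dimensions [I T].

Left side: [I^-1 L M T^-3]
Right side: [I^-1 L^2 M^2 T^-5]

The two sides have different dimensions, so the equation is NOT dimensionally consistent.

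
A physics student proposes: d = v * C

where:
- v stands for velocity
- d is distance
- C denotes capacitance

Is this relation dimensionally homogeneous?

No

v (velocity) has dimensions [L T^-1].
d (distance) has dimensions [L].
C (capacitance) has dimensions [I^2 L^-2 M^-1 T^4].

Left side: [L]
Right side: [I^2 L^-1 M^-1 T^3]

The two sides have different dimensions, so the equation is NOT dimensionally consistent.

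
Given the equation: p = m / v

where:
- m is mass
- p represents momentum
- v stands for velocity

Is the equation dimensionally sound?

No

m (mass) has dimensions [M].
p (momentum) has dimensions [L M T^-1].
v (velocity) has dimensions [L T^-1].

Left side: [L M T^-1]
Right side: [L^-1 M T]

The two sides have different dimensions, so the equation is NOT dimensionally consistent.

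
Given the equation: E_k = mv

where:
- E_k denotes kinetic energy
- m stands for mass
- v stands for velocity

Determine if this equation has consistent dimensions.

No

E_k (kinetic energy) has dimensions [L^2 M T^-2].
m (mass) has dimensions [M].
v (velocity) has dimensions [L T^-1].

Left side: [L^2 M T^-2]
Right side: [L M T^-1]

The two sides have different dimensions, so the equation is NOT dimensionally consistent.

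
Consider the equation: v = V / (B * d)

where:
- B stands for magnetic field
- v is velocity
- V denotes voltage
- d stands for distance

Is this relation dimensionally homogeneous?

Yes

B (magnetic field) has dimensions [I^-1 M T^-2].
v (velocity) has dimensions [L T^-1].
V (voltage) has dimensions [I^-1 L^2 M T^-3].
d (distance) has dimensions [L].

Left side: [L T^-1]
Right side: [L T^-1]

Both sides have the same dimensions, so the equation is dimensionally consistent.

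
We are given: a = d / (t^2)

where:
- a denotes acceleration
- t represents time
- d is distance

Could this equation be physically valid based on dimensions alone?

Yes

a (acceleration) has dimensions [L T^-2].
t (time) has dimensions [T].
d (distance) has dimensions [L].

Left side: [L T^-2]
Right side: [L T^-2]

Both sides have the same dimensions, so the equation is dimensionally consistent.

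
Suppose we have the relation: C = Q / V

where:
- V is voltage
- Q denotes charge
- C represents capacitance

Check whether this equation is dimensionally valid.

Yes

V (voltage) has dimensions [I^-1 L^2 M T^-3].
Q (charge) has dimensions [I T].
C (capacitance) has dimensions [I^2 L^-2 M^-1 T^4].

Left side: [I^2 L^-2 M^-1 T^4]
Right side: [I^2 L^-2 M^-1 T^4]

Both sides have the same dimensions, so the equation is dimensionally consistent.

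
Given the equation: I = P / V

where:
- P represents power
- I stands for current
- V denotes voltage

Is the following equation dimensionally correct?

Yes

P (power) has dimensions [L^2 M T^-3].
I (current) has dimensions [I].
V (voltage) has dimensions [I^-1 L^2 M T^-3].

Left side: [I]
Right side: [I]

Both sides have the same dimensions, so the equation is dimensionally consistent.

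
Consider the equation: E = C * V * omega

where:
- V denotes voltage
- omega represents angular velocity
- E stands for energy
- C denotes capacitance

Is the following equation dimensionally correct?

No

V (voltage) has dimensions [I^-1 L^2 M T^-3].
omega (angular velocity) has dimensions [T^-1].
E (energy) has dimensions [L^2 M T^-2].
C (capacitance) has dimensions [I^2 L^-2 M^-1 T^4].

Left side: [L^2 M T^-2]
Right side: [I]

The two sides have different dimensions, so the equation is NOT dimensionally consistent.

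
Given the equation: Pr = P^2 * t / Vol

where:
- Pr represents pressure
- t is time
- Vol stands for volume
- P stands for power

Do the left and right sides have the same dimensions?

No

Pr (pressure) has dimensions [L^-1 M T^-2].
t (time) has dimensions [T].
Vol (volume) has dimensions [L^3].
P (power) has dimensions [L^2 M T^-3].

Left side: [L^-1 M T^-2]
Right side: [L M^2 T^-5]

The two sides have different dimensions, so the equation is NOT dimensionally consistent.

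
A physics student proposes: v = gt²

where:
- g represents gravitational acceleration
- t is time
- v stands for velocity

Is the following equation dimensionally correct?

No

g (gravitational acceleration) has dimensions [L T^-2].
t (time) has dimensions [T].
v (velocity) has dimensions [L T^-1].

Left side: [L T^-1]
Right side: [L]

The two sides have different dimensions, so the equation is NOT dimensionally consistent.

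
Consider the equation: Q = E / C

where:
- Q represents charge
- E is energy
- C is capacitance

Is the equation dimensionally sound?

No

Q (charge) has dimensions [I T].
E (energy) has dimensions [L^2 M T^-2].
C (capacitance) has dimensions [I^2 L^-2 M^-1 T^4].

Left side: [I T]
Right side: [I^-2 L^4 M^2 T^-6]

The two sides have different dimensions, so the equation is NOT dimensionally consistent.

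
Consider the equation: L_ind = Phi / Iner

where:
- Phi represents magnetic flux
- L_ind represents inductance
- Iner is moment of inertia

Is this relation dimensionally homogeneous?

No

Phi (magnetic flux) has dimensions [I^-1 L^2 M T^-2].
L_ind (inductance) has dimensions [I^-2 L^2 M T^-2].
Iner (moment of inertia) has dimensions [L^2 M].

Left side: [I^-2 L^2 M T^-2]
Right side: [I^-1 T^-2]

The two sides have different dimensions, so the equation is NOT dimensionally consistent.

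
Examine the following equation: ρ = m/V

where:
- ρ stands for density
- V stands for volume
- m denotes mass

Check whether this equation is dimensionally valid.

Yes

ρ (density) has dimensions [L^-3 M].
V (volume) has dimensions [L^3].
m (mass) has dimensions [M].

Left side: [L^-3 M]
Right side: [L^-3 M]

Both sides have the same dimensions, so the equation is dimensionally consistent.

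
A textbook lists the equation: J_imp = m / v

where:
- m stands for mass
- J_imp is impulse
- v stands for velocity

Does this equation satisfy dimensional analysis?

No

m (mass) has dimensions [M].
J_imp (impulse) has dimensions [L M T^-1].
v (velocity) has dimensions [L T^-1].

Left side: [L M T^-1]
Right side: [L^-1 M T]

The two sides have different dimensions, so the equation is NOT dimensionally consistent.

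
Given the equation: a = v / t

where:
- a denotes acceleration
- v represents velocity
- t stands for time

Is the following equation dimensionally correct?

Yes

a (acceleration) has dimensions [L T^-2].
v (velocity) has dimensions [L T^-1].
t (time) has dimensions [T].

Left side: [L T^-2]
Right side: [L T^-2]

Both sides have the same dimensions, so the equation is dimensionally consistent.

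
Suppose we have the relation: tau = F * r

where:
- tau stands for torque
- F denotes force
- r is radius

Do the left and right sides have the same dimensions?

Yes

tau (torque) has dimensions [L^2 M T^-2].
F (force) has dimensions [L M T^-2].
r (radius) has dimensions [L].

Left side: [L^2 M T^-2]
Right side: [L^2 M T^-2]

Both sides have the same dimensions, so the equation is dimensionally consistent.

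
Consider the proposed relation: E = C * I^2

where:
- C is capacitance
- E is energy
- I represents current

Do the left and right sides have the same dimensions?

No

C (capacitance) has dimensions [I^2 L^-2 M^-1 T^4].
E (energy) has dimensions [L^2 M T^-2].
I (current) has dimensions [I].

Left side: [L^2 M T^-2]
Right side: [I^4 L^-2 M^-1 T^4]

The two sides have different dimensions, so the equation is NOT dimensionally consistent.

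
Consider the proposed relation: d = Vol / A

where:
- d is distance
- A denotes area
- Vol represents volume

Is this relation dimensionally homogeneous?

Yes

d (distance) has dimensions [L].
A (area) has dimensions [L^2].
Vol (volume) has dimensions [L^3].

Left side: [L]
Right side: [L]

Both sides have the same dimensions, so the equation is dimensionally consistent.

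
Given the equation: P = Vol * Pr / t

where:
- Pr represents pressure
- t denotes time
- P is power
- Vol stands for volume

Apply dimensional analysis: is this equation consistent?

Yes

Pr (pressure) has dimensions [L^-1 M T^-2].
t (time) has dimensions [T].
P (power) has dimensions [L^2 M T^-3].
Vol (volume) has dimensions [L^3].

Left side: [L^2 M T^-3]
Right side: [L^2 M T^-3]

Both sides have the same dimensions, so the equation is dimensionally consistent.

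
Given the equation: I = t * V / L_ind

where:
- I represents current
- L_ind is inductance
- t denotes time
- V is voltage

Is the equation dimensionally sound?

Yes

I (current) has dimensions [I].
L_ind (inductance) has dimensions [I^-2 L^2 M T^-2].
t (time) has dimensions [T].
V (voltage) has dimensions [I^-1 L^2 M T^-3].

Left side: [I]
Right side: [I]

Both sides have the same dimensions, so the equation is dimensionally consistent.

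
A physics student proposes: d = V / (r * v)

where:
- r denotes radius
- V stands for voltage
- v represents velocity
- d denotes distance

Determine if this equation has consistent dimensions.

No

r (radius) has dimensions [L].
V (voltage) has dimensions [I^-1 L^2 M T^-3].
v (velocity) has dimensions [L T^-1].
d (distance) has dimensions [L].

Left side: [L]
Right side: [I^-1 M T^-2]

The two sides have different dimensions, so the equation is NOT dimensionally consistent.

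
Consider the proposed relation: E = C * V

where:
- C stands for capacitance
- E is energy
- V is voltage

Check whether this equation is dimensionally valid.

No

C (capacitance) has dimensions [I^2 L^-2 M^-1 T^4].
E (energy) has dimensions [L^2 M T^-2].
V (voltage) has dimensions [I^-1 L^2 M T^-3].

Left side: [L^2 M T^-2]
Right side: [I T]

The two sides have different dimensions, so the equation is NOT dimensionally consistent.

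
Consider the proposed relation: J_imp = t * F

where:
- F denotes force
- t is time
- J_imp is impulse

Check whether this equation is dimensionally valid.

Yes

F (force) has dimensions [L M T^-2].
t (time) has dimensions [T].
J_imp (impulse) has dimensions [L M T^-1].

Left side: [L M T^-1]
Right side: [L M T^-1]

Both sides have the same dimensions, so the equation is dimensionally consistent.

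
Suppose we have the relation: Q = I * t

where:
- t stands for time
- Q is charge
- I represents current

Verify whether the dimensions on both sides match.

Yes

t (time) has dimensions [T].
Q (charge) has dimensions [I T].
I (current) has dimensions [I].

Left side: [I T]
Right side: [I T]

Both sides have the same dimensions, so the equation is dimensionally consistent.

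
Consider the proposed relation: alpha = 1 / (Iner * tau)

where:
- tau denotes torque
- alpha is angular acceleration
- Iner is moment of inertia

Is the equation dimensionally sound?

No

tau (torque) has dimensions [L^2 M T^-2].
alpha (angular acceleration) has dimensions [T^-2].
Iner (moment of inertia) has dimensions [L^2 M].

Left side: [T^-2]
Right side: [L^-4 M^-2 T^2]

The two sides have different dimensions, so the equation is NOT dimensionally consistent.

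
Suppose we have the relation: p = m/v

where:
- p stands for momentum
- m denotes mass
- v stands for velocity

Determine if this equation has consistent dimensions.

No

p (momentum) has dimensions [L M T^-1].
m (mass) has dimensions [M].
v (velocity) has dimensions [L T^-1].

Left side: [L M T^-1]
Right side: [L^-1 M T]

The two sides have different dimensions, so the equation is NOT dimensionally consistent.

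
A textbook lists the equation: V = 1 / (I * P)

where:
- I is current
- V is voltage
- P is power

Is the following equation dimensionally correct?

No

I (current) has dimensions [I].
V (voltage) has dimensions [I^-1 L^2 M T^-3].
P (power) has dimensions [L^2 M T^-3].

Left side: [I^-1 L^2 M T^-3]
Right side: [I^-1 L^-2 M^-1 T^3]

The two sides have different dimensions, so the equation is NOT dimensionally consistent.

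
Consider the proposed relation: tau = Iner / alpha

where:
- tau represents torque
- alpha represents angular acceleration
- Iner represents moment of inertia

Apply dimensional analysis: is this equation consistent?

No

tau (torque) has dimensions [L^2 M T^-2].
alpha (angular acceleration) has dimensions [T^-2].
Iner (moment of inertia) has dimensions [L^2 M].

Left side: [L^2 M T^-2]
Right side: [L^2 M T^2]

The two sides have different dimensions, so the equation is NOT dimensionally consistent.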